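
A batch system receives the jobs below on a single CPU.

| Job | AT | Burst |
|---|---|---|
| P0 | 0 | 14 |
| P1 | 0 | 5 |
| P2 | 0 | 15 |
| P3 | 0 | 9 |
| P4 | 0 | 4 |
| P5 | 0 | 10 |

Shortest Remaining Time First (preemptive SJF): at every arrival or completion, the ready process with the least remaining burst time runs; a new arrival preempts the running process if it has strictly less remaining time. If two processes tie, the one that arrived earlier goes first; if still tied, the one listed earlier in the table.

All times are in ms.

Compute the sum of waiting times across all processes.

Schedule: | P4 0-4 | P1 4-9 | P3 9-18 | P5 18-28 | P0 28-42 | P2 42-57 |
Completion: P0=42  P1=9  P2=57  P3=18  P4=4  P5=28
Turnaround (C−A): P0=42  P1=9  P2=57  P3=18  P4=4  P5=28
Waiting = turnaround − burst: P0=28, P1=4, P2=42, P3=9, P4=0, P5=18
Total waiting = 28 + 4 + 42 + 9 + 0 + 18 = 101

101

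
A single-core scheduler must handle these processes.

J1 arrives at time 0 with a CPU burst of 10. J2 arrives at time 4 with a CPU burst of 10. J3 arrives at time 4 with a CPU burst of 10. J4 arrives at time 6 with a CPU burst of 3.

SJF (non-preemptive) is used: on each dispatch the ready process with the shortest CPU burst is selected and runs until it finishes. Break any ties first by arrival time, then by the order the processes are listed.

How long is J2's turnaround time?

19

Gantt: | J1 0-10 | J4 10-13 | J2 13-23 | J3 23-33 |
Completion: J1=10  J2=23  J3=33  J4=13
Turnaround (C−A): J1=10  J2=19  J3=29  J4=7
Turnaround(J2) = completion − arrival = 23 − 4 = 19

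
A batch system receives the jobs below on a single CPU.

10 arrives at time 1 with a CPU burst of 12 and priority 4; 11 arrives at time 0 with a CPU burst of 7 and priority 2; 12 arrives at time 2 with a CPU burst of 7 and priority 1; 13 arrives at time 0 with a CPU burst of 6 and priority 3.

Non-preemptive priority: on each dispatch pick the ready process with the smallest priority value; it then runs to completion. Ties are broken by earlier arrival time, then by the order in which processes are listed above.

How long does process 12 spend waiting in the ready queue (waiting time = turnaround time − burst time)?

5

Gantt: | 11 0-7 | 12 7-14 | 13 14-20 | 10 20-32 |
Completion: 10=32  11=7  12=14  13=20
Turnaround (C−A): 10=31  11=7  12=12  13=20
Waiting(12) = turnaround − burst = 12 − 7 = 5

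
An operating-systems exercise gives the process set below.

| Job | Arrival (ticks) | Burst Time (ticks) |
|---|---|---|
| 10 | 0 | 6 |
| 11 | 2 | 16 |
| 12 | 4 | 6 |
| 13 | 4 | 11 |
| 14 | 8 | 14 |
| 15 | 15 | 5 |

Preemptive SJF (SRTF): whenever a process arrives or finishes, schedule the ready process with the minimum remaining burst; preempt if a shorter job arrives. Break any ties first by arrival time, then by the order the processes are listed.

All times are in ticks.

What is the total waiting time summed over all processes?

Schedule: | 10 0-6 | 12 6-12 | 13 12-15 | 15 15-20 | 13 20-28 | 14 28-42 | 11 42-58 |
Completion: 10=6  11=58  12=12  13=28  14=42  15=20
Turnaround (C−A): 10=6  11=56  12=8  13=24  14=34  15=5
Waiting = turnaround − burst: 10=0, 11=40, 12=2, 13=13, 14=20, 15=0
Total waiting = 0 + 40 + 2 + 13 + 20 + 0 = 75

75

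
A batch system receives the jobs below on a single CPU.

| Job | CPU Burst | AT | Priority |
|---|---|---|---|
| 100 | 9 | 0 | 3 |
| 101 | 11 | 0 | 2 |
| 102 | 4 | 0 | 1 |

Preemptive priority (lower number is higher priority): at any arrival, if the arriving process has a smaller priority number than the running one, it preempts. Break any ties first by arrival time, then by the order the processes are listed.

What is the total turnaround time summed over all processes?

Timeline: | 102 0-4 | 101 4-15 | 100 15-24 |
Completion: 100=24  101=15  102=4
Turnaround (C−A): 100=24  101=15  102=4
Turnaround = completion − arrival: 100=24, 101=15, 102=4
Total turnaround = 24 + 15 + 4 = 43

43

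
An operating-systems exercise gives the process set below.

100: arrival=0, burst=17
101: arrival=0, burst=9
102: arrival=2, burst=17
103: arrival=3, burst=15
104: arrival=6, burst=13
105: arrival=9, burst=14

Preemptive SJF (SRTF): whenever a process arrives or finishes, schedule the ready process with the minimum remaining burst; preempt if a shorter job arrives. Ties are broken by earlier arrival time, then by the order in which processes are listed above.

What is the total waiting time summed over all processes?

Timeline: | 101 0-9 | 104 9-22 | 105 22-36 | 103 36-51 | 100 51-68 | 102 68-85 |
Completion: 100=68  101=9  102=85  103=51  104=22  105=36
Waiting = turnaround − burst: 100=51, 101=0, 102=66, 103=33, 104=3, 105=13
Total waiting = 51 + 0 + 66 + 33 + 3 + 13 = 166

166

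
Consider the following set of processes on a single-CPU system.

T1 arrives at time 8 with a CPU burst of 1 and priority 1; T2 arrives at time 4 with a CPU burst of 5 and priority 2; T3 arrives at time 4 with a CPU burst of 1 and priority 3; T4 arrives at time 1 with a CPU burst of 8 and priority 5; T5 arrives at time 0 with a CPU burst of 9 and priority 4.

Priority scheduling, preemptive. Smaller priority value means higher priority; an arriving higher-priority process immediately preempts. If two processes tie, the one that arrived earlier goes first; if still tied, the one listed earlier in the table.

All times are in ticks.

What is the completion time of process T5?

16

Gantt: | T5 0-4 | T2 4-8 | T1 8-9 | T2 9-10 | T3 10-11 | T5 11-16 | T4 16-24 |
Completion: T1=9  T2=10  T3=11  T4=24  T5=16
Turnaround (C−A): T1=1  T2=6  T3=7  T4=23  T5=16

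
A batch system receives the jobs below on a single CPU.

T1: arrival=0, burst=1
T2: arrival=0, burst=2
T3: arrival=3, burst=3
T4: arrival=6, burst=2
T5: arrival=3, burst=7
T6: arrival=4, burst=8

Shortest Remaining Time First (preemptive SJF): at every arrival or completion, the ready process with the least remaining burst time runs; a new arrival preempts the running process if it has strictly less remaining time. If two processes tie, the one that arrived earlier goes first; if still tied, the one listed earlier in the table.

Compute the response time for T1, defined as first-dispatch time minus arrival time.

Schedule: | T1 0-1 | T2 1-3 | T3 3-6 | T4 6-8 | T5 8-15 | T6 15-23 |
Completion: T1=1  T2=3  T3=6  T4=8  T5=15  T6=23
Response(T1) = first start − arrival = 0 − 0 = 0

0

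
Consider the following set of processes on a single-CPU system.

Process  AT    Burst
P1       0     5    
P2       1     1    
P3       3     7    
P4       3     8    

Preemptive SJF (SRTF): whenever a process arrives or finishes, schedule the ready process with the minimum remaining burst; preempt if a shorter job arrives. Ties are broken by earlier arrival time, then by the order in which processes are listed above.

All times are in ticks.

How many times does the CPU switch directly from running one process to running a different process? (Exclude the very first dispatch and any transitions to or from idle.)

Schedule: | P1 0-1 | P2 1-2 | P1 2-6 | P3 6-13 | P4 13-21 |
Completion: P1=6  P2=2  P3=13  P4=21
Turnaround (C−A): P1=6  P2=1  P3=10  P4=18

4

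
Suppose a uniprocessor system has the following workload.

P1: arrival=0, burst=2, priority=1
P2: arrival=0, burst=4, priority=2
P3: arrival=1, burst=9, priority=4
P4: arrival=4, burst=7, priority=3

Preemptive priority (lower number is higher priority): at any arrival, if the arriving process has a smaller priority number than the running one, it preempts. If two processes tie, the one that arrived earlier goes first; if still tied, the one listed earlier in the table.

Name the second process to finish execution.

Schedule: | P1 0-2 | P2 2-6 | P4 6-13 | P3 13-22 |
Completion: P1=2  P2=6  P3=22  P4=13
Finish order: P1 → P2 → P4 → P3

P2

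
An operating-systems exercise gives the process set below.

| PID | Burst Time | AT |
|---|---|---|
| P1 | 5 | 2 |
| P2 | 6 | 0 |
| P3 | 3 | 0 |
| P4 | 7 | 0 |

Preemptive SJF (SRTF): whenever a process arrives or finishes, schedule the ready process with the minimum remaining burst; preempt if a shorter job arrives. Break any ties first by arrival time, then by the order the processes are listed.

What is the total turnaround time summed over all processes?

Timeline: | P3 0-3 | P1 3-8 | P2 8-14 | P4 14-21 |
Completion: P1=8  P2=14  P3=3  P4=21
Turnaround (C−A): P1=6  P2=14  P3=3  P4=21
Turnaround = completion − arrival: P1=6, P2=14, P3=3, P4=21
Total turnaround = 6 + 14 + 3 + 21 = 44

44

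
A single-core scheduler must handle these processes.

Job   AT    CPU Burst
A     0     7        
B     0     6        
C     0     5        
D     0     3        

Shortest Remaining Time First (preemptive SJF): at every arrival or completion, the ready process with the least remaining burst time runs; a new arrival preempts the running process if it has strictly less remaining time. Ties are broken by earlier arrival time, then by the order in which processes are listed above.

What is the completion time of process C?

8

Timeline: | D 0-3 | C 3-8 | B 8-14 | A 14-21 |
Completion: A=21  B=14  C=8  D=3
Turnaround (C−A): A=21  B=14  C=8  D=3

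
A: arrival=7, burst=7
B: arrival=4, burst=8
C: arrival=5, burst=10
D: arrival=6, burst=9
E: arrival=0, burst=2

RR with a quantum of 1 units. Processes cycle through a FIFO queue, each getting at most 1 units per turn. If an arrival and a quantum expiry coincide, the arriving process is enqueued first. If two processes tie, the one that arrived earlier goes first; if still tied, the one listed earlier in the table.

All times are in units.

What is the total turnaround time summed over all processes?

120

Gantt: | E 0-2 | idle 2-4 | B 4-5 | C 5-6 | B 6-7 | D 7-8 | C 8-9 | A 9-10 | B 10-11 | D 11-12 | C 12-13 | A 13-14 | B 14-15 | D 15-16 | C 16-17 | A 17-18 | B 18-19 | D 19-20 | C 20-21 | A 21-22 | B 22-23 | D 23-24 | C 24-25 | A 25-26 | B 26-27 | D 27-28 | C 28-29 | A 29-30 | B 30-31 | D 31-32 | C 32-33 | A 33-34 | D 34-35 | C 35-36 | D 36-37 | C 37-38 |
Completion: A=34  B=31  C=38  D=37  E=2
Turnaround = completion − arrival: A=27, B=27, C=33, D=31, E=2
Total turnaround = 27 + 27 + 33 + 31 + 2 = 120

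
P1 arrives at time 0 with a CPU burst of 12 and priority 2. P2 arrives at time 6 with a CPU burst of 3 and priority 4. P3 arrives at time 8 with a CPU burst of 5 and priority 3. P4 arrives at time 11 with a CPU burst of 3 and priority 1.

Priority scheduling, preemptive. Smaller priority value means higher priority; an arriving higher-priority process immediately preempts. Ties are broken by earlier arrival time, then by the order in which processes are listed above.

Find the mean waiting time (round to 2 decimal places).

6.00

Schedule: | P1 0-11 | P4 11-14 | P1 14-15 | P3 15-20 | P2 20-23 |
Completion: P1=15  P2=23  P3=20  P4=14
Turnaround (C−A): P1=15  P2=17  P3=12  P4=3
Waiting times: P1=3, P2=14, P3=7, P4=0
Average waiting = (3+14+7+0) / 4 = 24/4 = 6.00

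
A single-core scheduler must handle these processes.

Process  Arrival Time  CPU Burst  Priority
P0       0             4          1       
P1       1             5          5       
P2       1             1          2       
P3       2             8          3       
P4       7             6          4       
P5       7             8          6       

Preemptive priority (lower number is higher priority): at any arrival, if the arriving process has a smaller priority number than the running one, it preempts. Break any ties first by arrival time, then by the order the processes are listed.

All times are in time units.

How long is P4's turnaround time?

Schedule: | P0 0-4 | P2 4-5 | P3 5-13 | P4 13-19 | P1 19-24 | P5 24-32 |
Completion: P0=4  P1=24  P2=5  P3=13  P4=19  P5=32
Turnaround (C−A): P0=4  P1=23  P2=4  P3=11  P4=12  P5=25
Turnaround(P4) = completion − arrival = 19 − 7 = 12

12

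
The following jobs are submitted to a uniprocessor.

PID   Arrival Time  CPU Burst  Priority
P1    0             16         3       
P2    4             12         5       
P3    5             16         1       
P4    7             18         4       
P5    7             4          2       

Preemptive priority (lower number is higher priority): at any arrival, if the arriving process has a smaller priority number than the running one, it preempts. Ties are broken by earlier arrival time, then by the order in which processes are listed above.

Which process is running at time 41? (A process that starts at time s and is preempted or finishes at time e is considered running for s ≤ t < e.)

Schedule: | P1 0-5 | P3 5-21 | P5 21-25 | P1 25-36 | P4 36-54 | P2 54-66 |
Completion: P1=36  P2=66  P3=21  P4=54  P5=25
Turnaround (C−A): P1=36  P2=62  P3=16  P4=47  P5=18

P4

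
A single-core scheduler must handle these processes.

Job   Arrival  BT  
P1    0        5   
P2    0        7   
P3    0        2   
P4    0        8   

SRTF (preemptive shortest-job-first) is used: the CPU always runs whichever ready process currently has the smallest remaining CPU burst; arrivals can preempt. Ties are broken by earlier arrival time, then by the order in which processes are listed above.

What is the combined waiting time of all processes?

Schedule: | P3 0-2 | P1 2-7 | P2 7-14 | P4 14-22 |
Completion: P1=7  P2=14  P3=2  P4=22
Turnaround (C−A): P1=7  P2=14  P3=2  P4=22
Waiting = turnaround − burst: P1=2, P2=7, P3=0, P4=14
Total waiting = 2 + 7 + 0 + 14 = 23

23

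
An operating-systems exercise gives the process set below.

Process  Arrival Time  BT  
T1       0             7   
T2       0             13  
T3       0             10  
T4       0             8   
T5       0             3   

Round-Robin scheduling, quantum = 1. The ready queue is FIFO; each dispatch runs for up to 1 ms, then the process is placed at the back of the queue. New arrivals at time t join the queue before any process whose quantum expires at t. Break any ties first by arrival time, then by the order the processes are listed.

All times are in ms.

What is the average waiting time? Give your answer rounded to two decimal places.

Schedule: | T1 0-1 | T2 1-2 | T3 2-3 | T4 3-4 | T5 4-5 | T1 5-6 | T2 6-7 | T3 7-8 | T4 8-9 | T5 9-10 | T1 10-11 | T2 11-12 | T3 12-13 | T4 13-14 | T5 14-15 | T1 15-16 | T2 16-17 | T3 17-18 | T4 18-19 | T1 19-20 | T2 20-21 | T3 21-22 | T4 22-23 | T1 23-24 | T2 24-25 | T3 25-26 | T4 26-27 | T1 27-28 | T2 28-29 | T3 29-30 | T4 30-31 | T2 31-32 | T3 32-33 | T4 33-34 | T2 34-35 | T3 35-36 | T2 36-37 | T3 37-38 | T2 38-41 |
Completion: T1=28  T2=41  T3=38  T4=34  T5=15
Turnaround (C−A): T1=28  T2=41  T3=38  T4=34  T5=15
Waiting times: T1=21, T2=28, T3=28, T4=26, T5=12
Average waiting = (21+28+28+26+12) / 5 = 115/5 = 23.00

23.00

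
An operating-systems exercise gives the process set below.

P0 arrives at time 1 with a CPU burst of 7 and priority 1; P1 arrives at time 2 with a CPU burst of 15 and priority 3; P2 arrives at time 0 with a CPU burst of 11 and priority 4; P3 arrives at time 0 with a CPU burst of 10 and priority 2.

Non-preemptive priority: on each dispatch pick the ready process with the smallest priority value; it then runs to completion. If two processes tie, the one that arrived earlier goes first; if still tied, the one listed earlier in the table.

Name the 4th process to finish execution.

P2

Gantt: | P3 0-10 | P0 10-17 | P1 17-32 | P2 32-43 |
Completion: P0=17  P1=32  P2=43  P3=10
Turnaround (C−A): P0=16  P1=30  P2=43  P3=10
Finish order: P3 → P0 → P1 → P2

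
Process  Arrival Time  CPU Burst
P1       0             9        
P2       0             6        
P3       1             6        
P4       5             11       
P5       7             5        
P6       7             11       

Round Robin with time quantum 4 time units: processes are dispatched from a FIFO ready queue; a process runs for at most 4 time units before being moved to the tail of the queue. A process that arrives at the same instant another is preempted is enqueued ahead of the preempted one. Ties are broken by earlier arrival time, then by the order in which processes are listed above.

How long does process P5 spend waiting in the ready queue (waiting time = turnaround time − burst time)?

26

Timeline: | P1 0-4 | P2 4-8 | P3 8-12 | P1 12-16 | P4 16-20 | P5 20-24 | P6 24-28 | P2 28-30 | P3 30-32 | P1 32-33 | P4 33-37 | P5 37-38 | P6 38-42 | P4 42-45 | P6 45-48 |
Completion: P1=33  P2=30  P3=32  P4=45  P5=38  P6=48
Waiting(P5) = turnaround − burst = 31 − 5 = 26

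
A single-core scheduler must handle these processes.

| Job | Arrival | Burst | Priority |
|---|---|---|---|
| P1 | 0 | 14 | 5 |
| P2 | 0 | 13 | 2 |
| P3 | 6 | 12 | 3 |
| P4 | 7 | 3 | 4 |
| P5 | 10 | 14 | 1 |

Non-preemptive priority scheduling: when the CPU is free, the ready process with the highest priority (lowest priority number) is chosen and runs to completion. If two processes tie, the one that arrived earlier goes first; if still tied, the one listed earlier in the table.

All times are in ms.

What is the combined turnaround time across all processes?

Timeline: | P2 0-13 | P5 13-27 | P3 27-39 | P4 39-42 | P1 42-56 |
Completion: P1=56  P2=13  P3=39  P4=42  P5=27
Turnaround = completion − arrival: P1=56, P2=13, P3=33, P4=35, P5=17
Total turnaround = 56 + 13 + 33 + 35 + 17 = 154

154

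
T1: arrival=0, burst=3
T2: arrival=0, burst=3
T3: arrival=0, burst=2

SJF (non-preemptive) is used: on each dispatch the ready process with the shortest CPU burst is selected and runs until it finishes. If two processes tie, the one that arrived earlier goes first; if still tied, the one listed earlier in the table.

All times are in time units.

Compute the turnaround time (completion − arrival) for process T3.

2

Schedule: | T3 0-2 | T1 2-5 | T2 5-8 |
Completion: T1=5  T2=8  T3=2
Turnaround(T3) = completion − arrival = 2 − 0 = 2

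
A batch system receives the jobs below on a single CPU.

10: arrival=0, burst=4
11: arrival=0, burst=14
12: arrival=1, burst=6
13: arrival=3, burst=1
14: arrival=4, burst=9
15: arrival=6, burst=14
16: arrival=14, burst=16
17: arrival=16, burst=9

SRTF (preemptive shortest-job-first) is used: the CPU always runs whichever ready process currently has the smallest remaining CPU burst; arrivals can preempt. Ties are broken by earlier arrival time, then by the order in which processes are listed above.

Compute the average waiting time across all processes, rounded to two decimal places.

15.63

Timeline: | 10 0-4 | 13 4-5 | 12 5-11 | 14 11-20 | 17 20-29 | 11 29-43 | 15 43-57 | 16 57-73 |
Completion: 10=4  11=43  12=11  13=5  14=20  15=57  16=73  17=29
Waiting times: 10=0, 11=29, 12=4, 13=1, 14=7, 15=37, 16=43, 17=4
Average waiting = (0+29+4+1+7+37+43+4) / 8 = 125/8 = 15.63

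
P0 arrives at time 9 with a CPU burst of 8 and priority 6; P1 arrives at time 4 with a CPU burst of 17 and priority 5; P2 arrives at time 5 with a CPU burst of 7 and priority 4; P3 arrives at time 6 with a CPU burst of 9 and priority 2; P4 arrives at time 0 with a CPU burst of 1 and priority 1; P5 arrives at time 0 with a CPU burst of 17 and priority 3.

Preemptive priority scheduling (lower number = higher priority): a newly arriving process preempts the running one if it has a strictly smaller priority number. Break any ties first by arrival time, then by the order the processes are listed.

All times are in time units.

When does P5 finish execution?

Gantt: | P4 0-1 | P5 1-6 | P3 6-15 | P5 15-27 | P2 27-34 | P1 34-51 | P0 51-59 |
Completion: P0=59  P1=51  P2=34  P3=15  P4=1  P5=27

27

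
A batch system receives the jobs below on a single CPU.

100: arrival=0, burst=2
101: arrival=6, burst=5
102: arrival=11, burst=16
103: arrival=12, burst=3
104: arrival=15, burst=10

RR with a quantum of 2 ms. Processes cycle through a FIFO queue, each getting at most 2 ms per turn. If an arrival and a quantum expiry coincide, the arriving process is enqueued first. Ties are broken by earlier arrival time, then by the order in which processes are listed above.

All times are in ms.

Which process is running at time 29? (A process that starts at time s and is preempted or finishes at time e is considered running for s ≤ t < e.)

102

Timeline: | 100 0-2 | idle 2-6 | 101 6-11 | 102 11-13 | 103 13-15 | 102 15-17 | 104 17-19 | 103 19-20 | 102 20-22 | 104 22-24 | 102 24-26 | 104 26-28 | 102 28-30 | 104 30-32 | 102 32-34 | 104 34-36 | 102 36-40 |
Completion: 100=2  101=11  102=40  103=20  104=36
Turnaround (C−A): 100=2  101=5  102=29  103=8  104=21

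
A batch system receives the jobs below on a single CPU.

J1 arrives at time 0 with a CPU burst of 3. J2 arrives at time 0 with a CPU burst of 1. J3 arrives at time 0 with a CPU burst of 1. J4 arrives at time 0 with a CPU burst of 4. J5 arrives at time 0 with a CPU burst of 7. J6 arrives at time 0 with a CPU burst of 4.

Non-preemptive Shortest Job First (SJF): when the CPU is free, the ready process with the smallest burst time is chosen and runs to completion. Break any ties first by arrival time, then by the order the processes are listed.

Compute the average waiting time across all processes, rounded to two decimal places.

Gantt: | J2 0-1 | J3 1-2 | J1 2-5 | J4 5-9 | J6 9-13 | J5 13-20 |
Completion: J1=5  J2=1  J3=2  J4=9  J5=20  J6=13
Waiting times: J1=2, J2=0, J3=1, J4=5, J5=13, J6=9
Average waiting = (2+0+1+5+13+9) / 6 = 30/6 = 5.00

5.00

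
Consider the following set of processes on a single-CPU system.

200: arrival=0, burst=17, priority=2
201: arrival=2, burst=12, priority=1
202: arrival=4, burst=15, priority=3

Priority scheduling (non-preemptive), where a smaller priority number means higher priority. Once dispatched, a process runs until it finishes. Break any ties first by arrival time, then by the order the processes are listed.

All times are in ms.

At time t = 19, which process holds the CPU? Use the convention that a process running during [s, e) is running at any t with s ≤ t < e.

Timeline: | 200 0-17 | 201 17-29 | 202 29-44 |
Completion: 200=17  201=29  202=44
Turnaround (C−A): 200=17  201=27  202=40

201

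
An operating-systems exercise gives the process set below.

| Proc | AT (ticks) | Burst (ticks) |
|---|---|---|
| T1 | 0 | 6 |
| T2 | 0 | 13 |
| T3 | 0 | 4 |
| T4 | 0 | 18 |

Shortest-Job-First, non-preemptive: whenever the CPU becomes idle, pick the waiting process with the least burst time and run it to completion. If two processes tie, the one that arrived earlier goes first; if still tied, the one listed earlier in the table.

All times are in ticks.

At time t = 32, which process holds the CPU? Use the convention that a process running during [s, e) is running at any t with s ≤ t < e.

T4

Gantt: | T3 0-4 | T1 4-10 | T2 10-23 | T4 23-41 |
Completion: T1=10  T2=23  T3=4  T4=41
Turnaround (C−A): T1=10  T2=23  T3=4  T4=41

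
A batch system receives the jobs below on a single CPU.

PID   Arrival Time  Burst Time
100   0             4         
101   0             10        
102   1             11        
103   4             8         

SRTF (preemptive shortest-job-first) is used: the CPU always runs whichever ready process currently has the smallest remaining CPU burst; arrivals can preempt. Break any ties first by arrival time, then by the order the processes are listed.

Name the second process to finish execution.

Gantt: | 100 0-4 | 103 4-12 | 101 12-22 | 102 22-33 |
Completion: 100=4  101=22  102=33  103=12
Turnaround (C−A): 100=4  101=22  102=32  103=8
Finish order: 100 → 103 → 101 → 102

103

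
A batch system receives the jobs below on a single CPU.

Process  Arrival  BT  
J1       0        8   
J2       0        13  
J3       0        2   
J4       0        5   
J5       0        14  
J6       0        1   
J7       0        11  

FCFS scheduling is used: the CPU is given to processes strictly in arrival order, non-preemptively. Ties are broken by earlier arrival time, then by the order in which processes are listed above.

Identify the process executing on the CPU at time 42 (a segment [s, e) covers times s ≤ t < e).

Schedule: | J1 0-8 | J2 8-21 | J3 21-23 | J4 23-28 | J5 28-42 | J6 42-43 | J7 43-54 |
Completion: J1=8  J2=21  J3=23  J4=28  J5=42  J6=43  J7=54
Turnaround (C−A): J1=8  J2=21  J3=23  J4=28  J5=42  J6=43  J7=54

J6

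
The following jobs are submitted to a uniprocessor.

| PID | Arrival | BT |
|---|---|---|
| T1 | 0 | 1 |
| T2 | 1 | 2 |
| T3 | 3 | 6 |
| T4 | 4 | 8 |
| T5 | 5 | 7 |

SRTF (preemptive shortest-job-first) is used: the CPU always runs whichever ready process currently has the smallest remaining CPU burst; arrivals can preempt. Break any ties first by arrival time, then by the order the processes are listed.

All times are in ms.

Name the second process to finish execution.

Timeline: | T1 0-1 | T2 1-3 | T3 3-9 | T5 9-16 | T4 16-24 |
Completion: T1=1  T2=3  T3=9  T4=24  T5=16
Finish order: T1 → T2 → T3 → T5 → T4

T2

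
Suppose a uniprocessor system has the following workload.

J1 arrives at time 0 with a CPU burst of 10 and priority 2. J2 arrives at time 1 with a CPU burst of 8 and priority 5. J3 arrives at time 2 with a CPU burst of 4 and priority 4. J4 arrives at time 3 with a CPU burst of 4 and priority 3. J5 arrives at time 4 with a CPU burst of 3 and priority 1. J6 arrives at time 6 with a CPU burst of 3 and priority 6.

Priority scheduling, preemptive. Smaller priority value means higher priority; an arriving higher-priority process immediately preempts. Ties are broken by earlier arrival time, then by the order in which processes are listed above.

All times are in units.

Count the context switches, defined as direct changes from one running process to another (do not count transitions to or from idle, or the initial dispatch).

6

Schedule: | J1 0-4 | J5 4-7 | J1 7-13 | J4 13-17 | J3 17-21 | J2 21-29 | J6 29-32 |
Completion: J1=13  J2=29  J3=21  J4=17  J5=7  J6=32
Turnaround (C−A): J1=13  J2=28  J3=19  J4=14  J5=3  J6=26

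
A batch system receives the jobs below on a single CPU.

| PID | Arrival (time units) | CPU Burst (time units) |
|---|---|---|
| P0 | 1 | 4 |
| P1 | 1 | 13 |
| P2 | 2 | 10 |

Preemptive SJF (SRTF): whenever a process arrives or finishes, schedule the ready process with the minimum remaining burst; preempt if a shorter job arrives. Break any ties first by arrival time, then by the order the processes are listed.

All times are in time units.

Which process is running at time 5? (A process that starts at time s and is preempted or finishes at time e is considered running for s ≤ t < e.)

Timeline: | idle 0-1 | P0 1-5 | P2 5-15 | P1 15-28 |
Completion: P0=5  P1=28  P2=15

P2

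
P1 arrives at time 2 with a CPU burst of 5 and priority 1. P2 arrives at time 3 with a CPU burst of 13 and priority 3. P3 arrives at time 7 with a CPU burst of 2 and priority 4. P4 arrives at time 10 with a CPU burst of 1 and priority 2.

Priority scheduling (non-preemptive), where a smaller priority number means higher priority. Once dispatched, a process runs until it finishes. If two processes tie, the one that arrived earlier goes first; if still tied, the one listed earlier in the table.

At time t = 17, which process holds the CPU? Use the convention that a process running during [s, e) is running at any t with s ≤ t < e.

Timeline: | idle 0-2 | P1 2-7 | P2 7-20 | P4 20-21 | P3 21-23 |
Completion: P1=7  P2=20  P3=23  P4=21
Turnaround (C−A): P1=5  P2=17  P3=16  P4=11

P2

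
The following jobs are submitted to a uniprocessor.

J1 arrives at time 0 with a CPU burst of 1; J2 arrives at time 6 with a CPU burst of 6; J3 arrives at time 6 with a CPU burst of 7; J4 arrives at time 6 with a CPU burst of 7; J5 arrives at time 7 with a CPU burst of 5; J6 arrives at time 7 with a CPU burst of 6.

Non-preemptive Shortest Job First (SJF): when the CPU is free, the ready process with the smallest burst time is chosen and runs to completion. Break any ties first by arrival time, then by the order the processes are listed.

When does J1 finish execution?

1

Gantt: | J1 0-1 | idle 1-6 | J2 6-12 | J5 12-17 | J6 17-23 | J3 23-30 | J4 30-37 |
Completion: J1=1  J2=12  J3=30  J4=37  J5=17  J6=23
Turnaround (C−A): J1=1  J2=6  J3=24  J4=31  J5=10  J6=16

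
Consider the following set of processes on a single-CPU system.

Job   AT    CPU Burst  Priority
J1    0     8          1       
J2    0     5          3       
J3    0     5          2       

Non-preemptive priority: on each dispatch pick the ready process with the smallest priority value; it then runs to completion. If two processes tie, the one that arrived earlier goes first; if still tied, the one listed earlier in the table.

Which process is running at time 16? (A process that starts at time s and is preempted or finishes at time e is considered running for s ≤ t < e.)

J2

Schedule: | J1 0-8 | J3 8-13 | J2 13-18 |
Completion: J1=8  J2=18  J3=13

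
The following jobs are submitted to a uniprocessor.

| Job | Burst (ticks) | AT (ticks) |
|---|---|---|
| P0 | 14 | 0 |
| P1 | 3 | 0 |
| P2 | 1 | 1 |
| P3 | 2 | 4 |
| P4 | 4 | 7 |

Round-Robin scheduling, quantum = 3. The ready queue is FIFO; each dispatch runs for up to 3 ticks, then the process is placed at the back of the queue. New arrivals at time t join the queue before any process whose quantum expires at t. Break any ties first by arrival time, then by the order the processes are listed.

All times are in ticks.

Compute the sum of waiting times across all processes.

Timeline: | P0 0-3 | P1 3-6 | P2 6-7 | P0 7-10 | P3 10-12 | P4 12-15 | P0 15-18 | P4 18-19 | P0 19-24 |
Completion: P0=24  P1=6  P2=7  P3=12  P4=19
Turnaround (C−A): P0=24  P1=6  P2=6  P3=8  P4=12
Waiting = turnaround − burst: P0=10, P1=3, P2=5, P3=6, P4=8
Total waiting = 10 + 3 + 5 + 6 + 8 = 32

32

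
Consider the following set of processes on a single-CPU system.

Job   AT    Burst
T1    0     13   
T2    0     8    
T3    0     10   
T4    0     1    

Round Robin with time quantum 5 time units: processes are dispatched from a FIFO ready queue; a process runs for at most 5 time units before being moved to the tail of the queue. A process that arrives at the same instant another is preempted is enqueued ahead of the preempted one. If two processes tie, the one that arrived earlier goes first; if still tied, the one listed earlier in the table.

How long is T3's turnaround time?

29

Timeline: | T1 0-5 | T2 5-10 | T3 10-15 | T4 15-16 | T1 16-21 | T2 21-24 | T3 24-29 | T1 29-32 |
Completion: T1=32  T2=24  T3=29  T4=16
Turnaround(T3) = completion − arrival = 29 − 0 = 29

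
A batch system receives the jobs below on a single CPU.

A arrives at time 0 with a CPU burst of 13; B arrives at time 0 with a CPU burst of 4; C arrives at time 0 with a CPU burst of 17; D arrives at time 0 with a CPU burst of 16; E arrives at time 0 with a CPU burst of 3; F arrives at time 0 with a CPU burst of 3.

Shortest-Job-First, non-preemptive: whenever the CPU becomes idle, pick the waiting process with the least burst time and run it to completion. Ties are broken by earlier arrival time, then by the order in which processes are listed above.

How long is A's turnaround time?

Timeline: | E 0-3 | F 3-6 | B 6-10 | A 10-23 | D 23-39 | C 39-56 |
Completion: A=23  B=10  C=56  D=39  E=3  F=6
Turnaround (C−A): A=23  B=10  C=56  D=39  E=3  F=6
Turnaround(A) = completion − arrival = 23 − 0 = 23

23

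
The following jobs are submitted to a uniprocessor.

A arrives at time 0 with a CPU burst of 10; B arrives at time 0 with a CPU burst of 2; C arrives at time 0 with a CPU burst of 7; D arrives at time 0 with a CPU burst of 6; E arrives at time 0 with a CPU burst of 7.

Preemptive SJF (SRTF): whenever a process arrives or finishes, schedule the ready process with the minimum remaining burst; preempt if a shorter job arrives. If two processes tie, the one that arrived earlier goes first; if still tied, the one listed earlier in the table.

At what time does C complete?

Gantt: | B 0-2 | D 2-8 | C 8-15 | E 15-22 | A 22-32 |
Completion: A=32  B=2  C=15  D=8  E=22
Turnaround (C−A): A=32  B=2  C=15  D=8  E=22

15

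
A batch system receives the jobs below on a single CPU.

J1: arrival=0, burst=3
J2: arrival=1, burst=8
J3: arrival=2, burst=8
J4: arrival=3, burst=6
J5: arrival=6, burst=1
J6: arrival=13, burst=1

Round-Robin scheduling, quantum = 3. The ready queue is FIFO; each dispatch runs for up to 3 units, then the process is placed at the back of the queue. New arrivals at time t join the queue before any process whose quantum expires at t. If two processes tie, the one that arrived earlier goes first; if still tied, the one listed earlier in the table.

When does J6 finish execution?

23

Gantt: | J1 0-3 | J2 3-6 | J3 6-9 | J4 9-12 | J5 12-13 | J2 13-16 | J3 16-19 | J4 19-22 | J6 22-23 | J2 23-25 | J3 25-27 |
Completion: J1=3  J2=25  J3=27  J4=22  J5=13  J6=23
Turnaround (C−A): J1=3  J2=24  J3=25  J4=19  J5=7  J6=10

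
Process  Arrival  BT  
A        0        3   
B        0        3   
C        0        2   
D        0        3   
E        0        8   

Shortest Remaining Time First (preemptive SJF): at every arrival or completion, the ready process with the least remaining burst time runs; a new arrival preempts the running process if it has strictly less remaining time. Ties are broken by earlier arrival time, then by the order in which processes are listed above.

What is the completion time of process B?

8

Gantt: | C 0-2 | A 2-5 | B 5-8 | D 8-11 | E 11-19 |
Completion: A=5  B=8  C=2  D=11  E=19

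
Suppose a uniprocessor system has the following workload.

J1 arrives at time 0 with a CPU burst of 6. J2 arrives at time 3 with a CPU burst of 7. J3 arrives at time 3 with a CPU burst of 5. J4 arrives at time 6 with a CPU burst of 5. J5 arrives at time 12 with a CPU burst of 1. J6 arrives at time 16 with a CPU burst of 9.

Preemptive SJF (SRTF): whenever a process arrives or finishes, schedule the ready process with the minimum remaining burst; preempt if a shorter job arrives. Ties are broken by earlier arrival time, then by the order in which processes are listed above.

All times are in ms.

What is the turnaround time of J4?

11

Gantt: | J1 0-6 | J3 6-11 | J4 11-12 | J5 12-13 | J4 13-17 | J2 17-24 | J6 24-33 |
Completion: J1=6  J2=24  J3=11  J4=17  J5=13  J6=33
Turnaround(J4) = completion − arrival = 17 − 6 = 11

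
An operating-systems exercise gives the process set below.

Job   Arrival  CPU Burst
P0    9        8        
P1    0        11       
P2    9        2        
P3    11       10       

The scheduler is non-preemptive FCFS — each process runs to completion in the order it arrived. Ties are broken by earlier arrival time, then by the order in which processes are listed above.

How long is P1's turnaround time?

Schedule: | P1 0-11 | P0 11-19 | P2 19-21 | P3 21-31 |
Completion: P0=19  P1=11  P2=21  P3=31
Turnaround (C−A): P0=10  P1=11  P2=12  P3=20
Turnaround(P1) = completion − arrival = 11 − 0 = 11

11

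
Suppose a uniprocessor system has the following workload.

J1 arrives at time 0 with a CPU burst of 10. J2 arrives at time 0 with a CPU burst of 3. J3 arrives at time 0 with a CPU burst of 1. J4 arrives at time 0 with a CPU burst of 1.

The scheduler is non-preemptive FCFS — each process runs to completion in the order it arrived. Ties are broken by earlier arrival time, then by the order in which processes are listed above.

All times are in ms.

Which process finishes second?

J2

Schedule: | J1 0-10 | J2 10-13 | J3 13-14 | J4 14-15 |
Completion: J1=10  J2=13  J3=14  J4=15
Finish order: J1 → J2 → J3 → J4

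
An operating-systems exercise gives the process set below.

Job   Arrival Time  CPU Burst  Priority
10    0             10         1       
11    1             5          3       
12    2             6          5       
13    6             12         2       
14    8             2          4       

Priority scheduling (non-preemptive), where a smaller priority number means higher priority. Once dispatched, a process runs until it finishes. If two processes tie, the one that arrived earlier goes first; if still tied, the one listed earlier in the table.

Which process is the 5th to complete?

12

Timeline: | 10 0-10 | 13 10-22 | 11 22-27 | 14 27-29 | 12 29-35 |
Completion: 10=10  11=27  12=35  13=22  14=29
Finish order: 10 → 13 → 11 → 14 → 12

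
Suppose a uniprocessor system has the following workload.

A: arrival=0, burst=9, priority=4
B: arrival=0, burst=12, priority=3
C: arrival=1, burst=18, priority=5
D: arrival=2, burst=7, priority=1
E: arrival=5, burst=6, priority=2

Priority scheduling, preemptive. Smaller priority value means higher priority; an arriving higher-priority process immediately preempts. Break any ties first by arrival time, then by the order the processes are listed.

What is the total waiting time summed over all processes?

Gantt: | B 0-2 | D 2-9 | E 9-15 | B 15-25 | A 25-34 | C 34-52 |
Completion: A=34  B=25  C=52  D=9  E=15
Waiting = turnaround − burst: A=25, B=13, C=33, D=0, E=4
Total waiting = 25 + 13 + 33 + 0 + 4 = 75

75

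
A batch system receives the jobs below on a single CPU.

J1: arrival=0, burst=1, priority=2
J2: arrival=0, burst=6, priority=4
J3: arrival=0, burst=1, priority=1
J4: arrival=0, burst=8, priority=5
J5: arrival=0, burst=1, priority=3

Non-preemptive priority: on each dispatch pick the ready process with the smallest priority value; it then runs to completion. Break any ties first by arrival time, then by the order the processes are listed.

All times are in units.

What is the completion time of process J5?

Gantt: | J3 0-1 | J1 1-2 | J5 2-3 | J2 3-9 | J4 9-17 |
Completion: J1=2  J2=9  J3=1  J4=17  J5=3

3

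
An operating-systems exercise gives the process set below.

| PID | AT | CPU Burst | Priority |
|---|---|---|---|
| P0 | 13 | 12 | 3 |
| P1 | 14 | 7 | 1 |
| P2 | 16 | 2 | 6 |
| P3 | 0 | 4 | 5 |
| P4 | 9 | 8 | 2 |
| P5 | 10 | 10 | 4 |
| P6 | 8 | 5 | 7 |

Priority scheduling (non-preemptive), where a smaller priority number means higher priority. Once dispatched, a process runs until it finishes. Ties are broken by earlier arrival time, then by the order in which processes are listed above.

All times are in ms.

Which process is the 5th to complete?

P0

Schedule: | P3 0-4 | idle 4-8 | P6 8-13 | P4 13-21 | P1 21-28 | P0 28-40 | P5 40-50 | P2 50-52 |
Completion: P0=40  P1=28  P2=52  P3=4  P4=21  P5=50  P6=13
Finish order: P3 → P6 → P4 → P1 → P0 → P5 → P2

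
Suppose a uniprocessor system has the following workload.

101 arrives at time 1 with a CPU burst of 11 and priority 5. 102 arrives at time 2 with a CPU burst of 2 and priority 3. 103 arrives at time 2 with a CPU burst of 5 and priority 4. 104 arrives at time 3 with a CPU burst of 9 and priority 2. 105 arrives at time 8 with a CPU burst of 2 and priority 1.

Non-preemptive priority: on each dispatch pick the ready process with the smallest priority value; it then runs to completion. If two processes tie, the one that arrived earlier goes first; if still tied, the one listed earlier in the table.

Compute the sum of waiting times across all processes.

Gantt: | idle 0-1 | 101 1-12 | 105 12-14 | 104 14-23 | 102 23-25 | 103 25-30 |
Completion: 101=12  102=25  103=30  104=23  105=14
Turnaround (C−A): 101=11  102=23  103=28  104=20  105=6
Waiting = turnaround − burst: 101=0, 102=21, 103=23, 104=11, 105=4
Total waiting = 0 + 21 + 23 + 11 + 4 = 59

59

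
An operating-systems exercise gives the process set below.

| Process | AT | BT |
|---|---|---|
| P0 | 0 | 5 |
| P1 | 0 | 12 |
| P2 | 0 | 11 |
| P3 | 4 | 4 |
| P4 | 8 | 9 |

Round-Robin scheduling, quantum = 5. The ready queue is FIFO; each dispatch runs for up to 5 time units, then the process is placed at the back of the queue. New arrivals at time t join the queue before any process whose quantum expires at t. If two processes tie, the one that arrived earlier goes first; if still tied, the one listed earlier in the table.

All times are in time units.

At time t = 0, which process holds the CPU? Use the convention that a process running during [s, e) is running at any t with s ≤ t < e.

P0

Timeline: | P0 0-5 | P1 5-10 | P2 10-15 | P3 15-19 | P4 19-24 | P1 24-29 | P2 29-34 | P4 34-38 | P1 38-40 | P2 40-41 |
Completion: P0=5  P1=40  P2=41  P3=19  P4=38
Turnaround (C−A): P0=5  P1=40  P2=41  P3=15  P4=30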